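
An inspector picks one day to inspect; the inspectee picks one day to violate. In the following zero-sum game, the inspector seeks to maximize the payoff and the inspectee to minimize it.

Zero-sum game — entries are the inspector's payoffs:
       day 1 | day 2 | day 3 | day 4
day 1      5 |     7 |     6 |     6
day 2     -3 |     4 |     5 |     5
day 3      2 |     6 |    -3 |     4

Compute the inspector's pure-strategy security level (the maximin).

5

The worst-case payoff for each row is day 1: 5, day 2: -3, day 3: -3.
The best of these is 5.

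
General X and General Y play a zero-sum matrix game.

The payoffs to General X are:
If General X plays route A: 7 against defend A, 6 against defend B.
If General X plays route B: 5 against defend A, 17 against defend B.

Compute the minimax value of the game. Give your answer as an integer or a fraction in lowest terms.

89/13

Row minima are 6 and 5, so General X's maximin is 6; column maxima are 7 and 17, so General Y's minimax is 7. These differ, so the equilibrium is in mixed strategies.
Let General X play route A with probability p. General Y is indifferent when 7p + 5(1−p) = 6p + 17(1−p), giving p = 12/13.
Let General Y play defend A with probability q. General X is indifferent when 7q + 6(1−q) = 5q + 17(1−q), giving q = 11/13.
The value is 7·(11/13) + (6)·(2/13) = 89/13.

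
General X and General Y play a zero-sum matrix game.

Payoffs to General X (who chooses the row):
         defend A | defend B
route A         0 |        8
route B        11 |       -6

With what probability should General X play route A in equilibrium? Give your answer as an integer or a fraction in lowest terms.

Row minima are 0 and -6, so General X's maximin is 0; column maxima are 11 and 8, so General Y's minimax is 8. These differ, so the equilibrium is in mixed strategies.
Let General X play route A with probability p. General Y is indifferent when 11(1−p) = 8p − 6(1−p), giving p = 17/25.

17/25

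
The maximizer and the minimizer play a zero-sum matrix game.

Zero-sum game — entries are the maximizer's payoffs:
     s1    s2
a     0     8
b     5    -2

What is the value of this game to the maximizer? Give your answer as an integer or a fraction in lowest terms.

8/3

Row minima are 0 and -2, so the maximizer's maximin is 0; column maxima are 5 and 8, so the minimizer's minimax is 5. These differ, so the equilibrium is in mixed strategies.
Let the maximizer play a with probability p. The minimizer is indifferent when 5(1−p) = 8p − 2(1−p), giving p = 7/15.
Let the minimizer play s1 with probability q. The maximizer is indifferent when 8(1−q) = 5q − 2(1−q), giving q = 2/3.
The value is 0·(2/3) + (8)·(1/3) = 8/3.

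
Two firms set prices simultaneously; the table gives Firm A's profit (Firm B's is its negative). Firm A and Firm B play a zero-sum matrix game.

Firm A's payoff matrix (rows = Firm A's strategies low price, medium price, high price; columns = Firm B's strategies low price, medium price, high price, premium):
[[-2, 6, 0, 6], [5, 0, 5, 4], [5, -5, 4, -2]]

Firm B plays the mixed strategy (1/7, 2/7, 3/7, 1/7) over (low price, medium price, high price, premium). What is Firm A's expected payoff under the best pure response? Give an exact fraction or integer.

low price: (-2)·(1/7) + (6)·(2/7) + (0)·(3/7) + (6)·(1/7) = 16/7.
medium price: (5)·(1/7) + (0)·(2/7) + (5)·(3/7) + (4)·(1/7) = 24/7.
high price: (5)·(1/7) + (-5)·(2/7) + (4)·(3/7) + (-2)·(1/7) = 5/7.
The best pure response is medium price with expected payoff 24/7.

24/7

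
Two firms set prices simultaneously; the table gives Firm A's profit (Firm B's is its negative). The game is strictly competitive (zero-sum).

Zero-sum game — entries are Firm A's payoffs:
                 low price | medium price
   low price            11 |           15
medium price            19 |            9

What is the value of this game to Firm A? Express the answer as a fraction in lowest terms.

93/7

Row minima are 11 and 9, so Firm A's maximin is 11; column maxima are 19 and 15, so Firm B's minimax is 15. These differ, so the equilibrium is in mixed strategies.
Let Firm A play low price with probability p. Firm B is indifferent when 11p + 19(1−p) = 15p + 9(1−p), giving p = 5/7.
Let Firm B play low price with probability q. Firm A is indifferent when 11q + 15(1−q) = 19q + 9(1−q), giving q = 3/7.
The value is 11·(3/7) + (15)·(4/7) = 93/7.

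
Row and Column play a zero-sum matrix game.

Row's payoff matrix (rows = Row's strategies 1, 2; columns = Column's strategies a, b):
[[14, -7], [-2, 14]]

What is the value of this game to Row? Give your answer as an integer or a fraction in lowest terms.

182/37

Row minima are -7 and -2, so Row's maximin is -2; column maxima are 14 and 14, so Column's minimax is 14. These differ, so the equilibrium is in mixed strategies.
Let Row play 1 with probability p. Column is indifferent when 14p − 2(1−p) = −7p + 14(1−p), giving p = 16/37.
Let Column play a with probability q. Row is indifferent when 14q − 7(1−q) = −2q + 14(1−q), giving q = 21/37.
The value is 14·(21/37) + (-7)·(16/37) = 182/37.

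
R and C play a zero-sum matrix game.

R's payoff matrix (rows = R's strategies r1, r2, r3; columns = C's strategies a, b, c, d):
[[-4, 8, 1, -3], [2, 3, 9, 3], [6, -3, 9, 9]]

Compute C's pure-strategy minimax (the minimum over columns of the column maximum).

6

The worst case (largest entry) in each column is a: 6, b: 8, c: 9, d: 9.
The best (smallest) of these is 6.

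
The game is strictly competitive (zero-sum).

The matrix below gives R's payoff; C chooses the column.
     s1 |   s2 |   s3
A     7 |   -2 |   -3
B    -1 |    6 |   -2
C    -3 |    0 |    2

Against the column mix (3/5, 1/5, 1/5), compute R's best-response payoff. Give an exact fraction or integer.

A: (7)·(3/5) + (-2)·(1/5) + (-3)·(1/5) = 16/5.
B: (-1)·(3/5) + (6)·(1/5) + (-2)·(1/5) = 1/5.
C: (-3)·(3/5) + (0)·(1/5) + (2)·(1/5) = -7/5.
The best pure response is A with expected payoff 16/5.

16/5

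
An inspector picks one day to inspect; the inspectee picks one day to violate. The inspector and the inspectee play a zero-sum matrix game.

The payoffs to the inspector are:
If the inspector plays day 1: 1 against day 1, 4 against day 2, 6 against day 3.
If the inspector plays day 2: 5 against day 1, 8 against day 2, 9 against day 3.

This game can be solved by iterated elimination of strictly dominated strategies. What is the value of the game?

Column day 3 is strictly dominated by day 1 for the inspectee (1<6, 5<9); eliminate day 3.
Row day 1 is strictly dominated by row day 2 (5>1, 8>4); eliminate day 1.
Column day 2 is strictly dominated by day 1 for the inspectee (5<8); eliminate day 2.
Only (day 2, day 1) remains, with payoff 5.

5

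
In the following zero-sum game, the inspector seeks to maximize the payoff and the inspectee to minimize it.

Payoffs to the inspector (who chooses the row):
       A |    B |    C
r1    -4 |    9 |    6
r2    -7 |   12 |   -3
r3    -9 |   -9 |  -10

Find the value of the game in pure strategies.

Row minima: -4, -7, -10 → the inspector's maximin is -4.
Column maxima: -4, 12, 6 → the inspectee's minimax is -4.
They coincide at (r1, A), so the value is -4.

-4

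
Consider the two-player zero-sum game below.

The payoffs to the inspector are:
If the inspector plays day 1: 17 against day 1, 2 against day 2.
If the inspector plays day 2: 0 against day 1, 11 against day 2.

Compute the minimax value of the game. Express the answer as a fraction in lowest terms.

187/26

Row minima are 2 and 0, so the inspector's maximin is 2; column maxima are 17 and 11, so the inspectee's minimax is 11. These differ, so the equilibrium is in mixed strategies.
Let the inspector play day 1 with probability p. The inspectee is indifferent when 17p = 2p + 11(1−p), giving p = 11/26.
Let the inspectee play day 1 with probability q. The inspector is indifferent when 17q + 2(1−q) = 11(1−q), giving q = 9/26.
The value is 17·(9/26) + (2)·(17/26) = 187/26.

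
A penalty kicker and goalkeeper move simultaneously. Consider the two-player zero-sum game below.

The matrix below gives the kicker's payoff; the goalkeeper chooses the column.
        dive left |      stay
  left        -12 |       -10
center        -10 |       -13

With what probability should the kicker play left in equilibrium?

Row minima are -12 and -13, so the kicker's maximin is -12; column maxima are -10 and -10, so the goalkeeper's minimax is -10. These differ, so the equilibrium is in mixed strategies.
Let the kicker play left with probability p. The goalkeeper is indifferent when −12p − 10(1−p) = −10p − 13(1−p), giving p = 3/5.

3/5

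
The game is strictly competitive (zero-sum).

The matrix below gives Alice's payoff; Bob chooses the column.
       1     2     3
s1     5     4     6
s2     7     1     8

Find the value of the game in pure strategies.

Row minima: 4, 1 → Alice's maximin is 4.
Column maxima: 7, 4, 8 → Bob's minimax is 4.
They coincide at (s1, 2), so the value is 4.

4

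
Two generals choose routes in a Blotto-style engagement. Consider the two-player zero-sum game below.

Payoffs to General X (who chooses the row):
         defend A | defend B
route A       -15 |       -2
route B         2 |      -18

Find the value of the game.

Row minima are -15 and -18, so General X's maximin is -15; column maxima are 2 and -2, so General Y's minimax is -2. These differ, so the equilibrium is in mixed strategies.
Let General X play route A with probability p. General Y is indifferent when −15p + 2(1−p) = −2p − 18(1−p), giving p = 20/33.
Let General Y play defend A with probability q. General X is indifferent when −15q − 2(1−q) = 2q − 18(1−q), giving q = 16/33.
The value is -15·(16/33) + (-2)·(17/33) = -274/33.

-274/33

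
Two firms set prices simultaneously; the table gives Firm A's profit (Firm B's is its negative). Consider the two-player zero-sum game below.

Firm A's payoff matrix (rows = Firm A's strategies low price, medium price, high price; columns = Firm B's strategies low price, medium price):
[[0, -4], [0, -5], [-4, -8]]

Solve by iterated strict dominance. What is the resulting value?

Row high price is strictly dominated by row low price (0>-4, -4>-8); eliminate high price.
Column low price is strictly dominated by medium price for Firm B (-4<0, -5<0); eliminate low price.
Row medium price is strictly dominated by row low price (-4>-5); eliminate medium price.
Only (low price, medium price) remains, with payoff -4.

-4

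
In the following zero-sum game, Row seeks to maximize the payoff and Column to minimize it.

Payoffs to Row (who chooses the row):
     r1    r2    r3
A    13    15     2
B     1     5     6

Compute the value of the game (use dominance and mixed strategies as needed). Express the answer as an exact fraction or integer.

19/4

Column r2 is strictly dominated by r1 for Column (it gives Row more in every row).
The remaining 2×2 game on (A, B) × (r1, r3) has no saddle point. Let Row play A with probability p; indifference gives 13p + (1−p) = 2p + 6(1−p), so p = 5/16.
Similarly Column's optimal q on r1 is 1/4, and the value is 13·(1/4) + (2)·(3/4) = 19/4.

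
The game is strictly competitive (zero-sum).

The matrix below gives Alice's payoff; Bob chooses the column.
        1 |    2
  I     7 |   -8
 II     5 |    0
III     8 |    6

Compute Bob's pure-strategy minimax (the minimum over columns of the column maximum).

The worst case (largest entry) in each column is 1: 8, 2: 6.
The best (smallest) of these is 6.

6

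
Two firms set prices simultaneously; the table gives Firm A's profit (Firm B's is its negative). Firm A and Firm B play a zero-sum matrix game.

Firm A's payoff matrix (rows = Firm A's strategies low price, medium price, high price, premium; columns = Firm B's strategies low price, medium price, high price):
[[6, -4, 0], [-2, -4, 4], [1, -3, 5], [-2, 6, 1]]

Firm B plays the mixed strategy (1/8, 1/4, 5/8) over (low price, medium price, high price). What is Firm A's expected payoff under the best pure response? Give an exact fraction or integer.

low price: (6)·(1/8) + (-4)·(1/4) + (0)·(5/8) = -1/4.
medium price: (-2)·(1/8) + (-4)·(1/4) + (4)·(5/8) = 5/4.
high price: (1)·(1/8) + (-3)·(1/4) + (5)·(5/8) = 5/2.
premium: (-2)·(1/8) + (6)·(1/4) + (1)·(5/8) = 15/8.
The best pure response is high price with expected payoff 5/2.

5/2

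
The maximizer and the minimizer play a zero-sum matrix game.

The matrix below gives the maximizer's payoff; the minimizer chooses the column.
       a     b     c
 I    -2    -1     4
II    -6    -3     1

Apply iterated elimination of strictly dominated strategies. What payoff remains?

Column c is strictly dominated by a for the minimizer (-2<4, -6<1); eliminate c.
Row II is strictly dominated by row I (-2>-6, -1>-3); eliminate II.
Column b is strictly dominated by a for the minimizer (-2<-1); eliminate b.
Only (I, a) remains, with payoff -2.

-2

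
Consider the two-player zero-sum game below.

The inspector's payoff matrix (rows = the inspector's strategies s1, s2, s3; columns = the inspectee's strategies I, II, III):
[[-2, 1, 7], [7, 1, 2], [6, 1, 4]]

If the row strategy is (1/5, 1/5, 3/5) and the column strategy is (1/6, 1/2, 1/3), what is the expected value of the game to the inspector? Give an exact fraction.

8/3

Against (1/6, 1/2, 1/3), each row's expected payoff is s1: 5/2; s2: 7/3; s3: 17/6.
Taking the (1/5, 1/5, 3/5)-weighted average: (1/5)·(5/2) + (1/5)·(7/3) + (3/5)·(17/6) = 8/3.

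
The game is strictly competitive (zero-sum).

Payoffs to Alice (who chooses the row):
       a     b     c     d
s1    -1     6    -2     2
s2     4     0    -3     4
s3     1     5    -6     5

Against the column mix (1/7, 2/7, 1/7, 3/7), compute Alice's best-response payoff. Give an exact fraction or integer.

20/7

s1: (-1)·(1/7) + (6)·(2/7) + (-2)·(1/7) + (2)·(3/7) = 15/7.
s2: (4)·(1/7) + (0)·(2/7) + (-3)·(1/7) + (4)·(3/7) = 13/7.
s3: (1)·(1/7) + (5)·(2/7) + (-6)·(1/7) + (5)·(3/7) = 20/7.
The best pure response is s3 with expected payoff 20/7.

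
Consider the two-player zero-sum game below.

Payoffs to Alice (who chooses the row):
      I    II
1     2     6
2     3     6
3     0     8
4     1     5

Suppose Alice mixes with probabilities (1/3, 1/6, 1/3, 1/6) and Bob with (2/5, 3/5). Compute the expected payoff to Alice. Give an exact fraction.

Against (2/5, 3/5), each row's expected payoff is 1: 22/5; 2: 24/5; 3: 24/5; 4: 17/5.
Taking the (1/3, 1/6, 1/3, 1/6)-weighted average: (1/3)·(22/5) + (1/6)·(24/5) + (1/3)·(24/5) + (1/6)·(17/5) = 133/30.

133/30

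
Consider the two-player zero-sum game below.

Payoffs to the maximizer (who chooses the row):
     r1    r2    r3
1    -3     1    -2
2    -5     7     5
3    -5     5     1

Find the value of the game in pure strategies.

Row minima: -3, -5, -5 → the maximizer's maximin is -3.
Column maxima: -3, 7, 5 → the minimizer's minimax is -3.
They coincide at (1, r1), so the value is -3.

-3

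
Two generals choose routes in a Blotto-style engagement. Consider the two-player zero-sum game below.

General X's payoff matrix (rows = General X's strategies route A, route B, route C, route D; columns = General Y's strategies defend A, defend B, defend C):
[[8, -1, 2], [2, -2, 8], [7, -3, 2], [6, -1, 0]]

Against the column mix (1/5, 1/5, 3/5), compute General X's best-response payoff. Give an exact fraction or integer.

route A: (8)·(1/5) + (-1)·(1/5) + (2)·(3/5) = 13/5.
route B: (2)·(1/5) + (-2)·(1/5) + (8)·(3/5) = 24/5.
route C: (7)·(1/5) + (-3)·(1/5) + (2)·(3/5) = 2.
route D: (6)·(1/5) + (-1)·(1/5) + (0)·(3/5) = 1.
The best pure response is route B with expected payoff 24/5.

24/5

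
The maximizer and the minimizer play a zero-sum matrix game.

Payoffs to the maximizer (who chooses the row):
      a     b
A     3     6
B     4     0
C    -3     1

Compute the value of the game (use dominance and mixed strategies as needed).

Row C is strictly dominated by row A, so the maximizer never plays it.
The remaining 2×2 game on (A, B) × (a, b) has no saddle point. Let the maximizer play A with probability p; indifference gives 3p + 4(1−p) = 6p, so p = 4/7.
Similarly the minimizer's optimal q on a is 6/7, and the value is 3·(6/7) + (6)·(1/7) = 24/7.

24/7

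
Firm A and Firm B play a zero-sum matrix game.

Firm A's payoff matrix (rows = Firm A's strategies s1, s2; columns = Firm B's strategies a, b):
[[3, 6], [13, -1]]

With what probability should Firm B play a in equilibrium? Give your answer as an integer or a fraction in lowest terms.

Row minima are 3 and -1, so Firm A's maximin is 3; column maxima are 13 and 6, so Firm B's minimax is 6. These differ, so the equilibrium is in mixed strategies.
Let Firm B play a with probability q. Firm A is indifferent when 3q + 6(1−q) = 13q − (1−q), giving q = 7/17.

7/17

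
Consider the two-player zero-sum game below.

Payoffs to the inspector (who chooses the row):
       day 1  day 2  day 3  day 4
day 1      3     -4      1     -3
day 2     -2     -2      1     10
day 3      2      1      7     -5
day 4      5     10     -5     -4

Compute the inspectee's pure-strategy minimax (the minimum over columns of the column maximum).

5

The worst case (largest entry) in each column is day 1: 5, day 2: 10, day 3: 7, day 4: 10.
The best (smallest) of these is 5.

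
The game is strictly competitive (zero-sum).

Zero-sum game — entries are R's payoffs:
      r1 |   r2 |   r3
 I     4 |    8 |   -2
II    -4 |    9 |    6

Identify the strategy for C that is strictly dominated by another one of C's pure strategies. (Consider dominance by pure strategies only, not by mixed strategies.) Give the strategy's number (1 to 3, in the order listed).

2

C prefers columns that give R less. Compare r2 with r1: 4 < 8, -4 < 9.
So r1 strictly dominates r2 for C; r2 is strictly dominated.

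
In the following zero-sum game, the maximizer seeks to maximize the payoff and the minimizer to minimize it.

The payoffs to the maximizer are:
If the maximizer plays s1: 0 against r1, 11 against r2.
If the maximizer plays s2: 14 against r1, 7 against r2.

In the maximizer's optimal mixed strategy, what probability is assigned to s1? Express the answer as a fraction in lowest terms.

Row minima are 0 and 7, so the maximizer's maximin is 7; column maxima are 14 and 11, so the minimizer's minimax is 11. These differ, so the equilibrium is in mixed strategies.
Let the maximizer play s1 with probability p. The minimizer is indifferent when 14(1−p) = 11p + 7(1−p), giving p = 7/18.

7/18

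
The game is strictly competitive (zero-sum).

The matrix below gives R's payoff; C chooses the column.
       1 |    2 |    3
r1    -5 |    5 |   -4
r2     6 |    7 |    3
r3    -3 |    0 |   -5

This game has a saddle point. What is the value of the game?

3

Row minima: -5, 3, -5 → R's maximin is 3.
Column maxima: 6, 7, 3 → C's minimax is 3.
They coincide at (r2, 3), so the value is 3.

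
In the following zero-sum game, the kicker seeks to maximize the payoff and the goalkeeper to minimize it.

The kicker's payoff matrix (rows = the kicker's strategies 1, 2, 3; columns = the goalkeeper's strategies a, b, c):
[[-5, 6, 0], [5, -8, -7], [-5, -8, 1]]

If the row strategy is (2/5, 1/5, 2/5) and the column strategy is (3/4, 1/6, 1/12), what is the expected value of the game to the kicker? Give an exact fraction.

Against (3/4, 1/6, 1/12), each row's expected payoff is 1: -11/4; 2: 11/6; 3: -5.
Taking the (2/5, 1/5, 2/5)-weighted average: (2/5)·(-11/4) + (1/5)·(11/6) + (2/5)·(-5) = -41/15.

-41/15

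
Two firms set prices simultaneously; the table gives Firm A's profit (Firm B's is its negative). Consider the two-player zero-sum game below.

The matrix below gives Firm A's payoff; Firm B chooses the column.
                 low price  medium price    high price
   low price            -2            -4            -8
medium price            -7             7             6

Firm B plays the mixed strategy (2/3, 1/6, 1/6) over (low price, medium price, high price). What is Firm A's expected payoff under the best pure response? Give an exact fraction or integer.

low price: (-2)·(2/3) + (-4)·(1/6) + (-8)·(1/6) = -10/3.
medium price: (-7)·(2/3) + (7)·(1/6) + (6)·(1/6) = -5/2.
The best pure response is medium price with expected payoff -5/2.

-5/2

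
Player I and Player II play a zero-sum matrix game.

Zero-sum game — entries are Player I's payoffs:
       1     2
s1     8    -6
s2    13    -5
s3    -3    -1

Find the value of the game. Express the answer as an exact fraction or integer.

-7/5

Row s1 is strictly dominated by row s2, so Player I never plays it.
The remaining 2×2 game on (s2, s3) × (1, 2) has no saddle point. Let Player I play s2 with probability p; indifference gives 13p − 3(1−p) = −5p − (1−p), so p = 1/10.
Similarly Player II's optimal q on 1 is 1/5, and the value is 13·(1/5) + (-5)·(4/5) = -7/5.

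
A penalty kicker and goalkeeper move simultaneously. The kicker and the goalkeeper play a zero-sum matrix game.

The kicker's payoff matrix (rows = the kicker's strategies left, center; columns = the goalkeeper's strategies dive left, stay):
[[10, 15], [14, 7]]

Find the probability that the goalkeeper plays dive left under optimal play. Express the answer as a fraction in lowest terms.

Row minima are 10 and 7, so the kicker's maximin is 10; column maxima are 14 and 15, so the goalkeeper's minimax is 14. These differ, so the equilibrium is in mixed strategies.
Let the goalkeeper play dive left with probability q. The kicker is indifferent when 10q + 15(1−q) = 14q + 7(1−q), giving q = 2/3.

2/3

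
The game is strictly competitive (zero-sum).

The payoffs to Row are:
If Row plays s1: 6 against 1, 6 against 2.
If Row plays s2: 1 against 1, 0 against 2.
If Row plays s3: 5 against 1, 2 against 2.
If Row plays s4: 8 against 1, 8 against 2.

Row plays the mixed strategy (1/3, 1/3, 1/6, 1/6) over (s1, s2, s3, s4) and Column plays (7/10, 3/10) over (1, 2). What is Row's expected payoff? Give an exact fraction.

17/4

Against (7/10, 3/10), each row's expected payoff is s1: 6; s2: 7/10; s3: 41/10; s4: 8.
Taking the (1/3, 1/3, 1/6, 1/6)-weighted average: (1/3)·(6) + (1/3)·(7/10) + (1/6)·(41/10) + (1/6)·(8) = 17/4.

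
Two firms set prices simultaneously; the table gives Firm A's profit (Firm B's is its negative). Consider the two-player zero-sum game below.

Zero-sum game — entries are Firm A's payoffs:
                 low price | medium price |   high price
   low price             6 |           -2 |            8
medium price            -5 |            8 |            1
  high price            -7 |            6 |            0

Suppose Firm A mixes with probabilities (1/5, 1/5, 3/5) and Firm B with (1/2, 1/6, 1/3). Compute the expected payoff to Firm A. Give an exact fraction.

Against (1/2, 1/6, 1/3), each row's expected payoff is low price: 16/3; medium price: -5/6; high price: -5/2.
Taking the (1/5, 1/5, 3/5)-weighted average: (1/5)·(16/3) + (1/5)·(-5/6) + (3/5)·(-5/2) = -3/5.

-3/5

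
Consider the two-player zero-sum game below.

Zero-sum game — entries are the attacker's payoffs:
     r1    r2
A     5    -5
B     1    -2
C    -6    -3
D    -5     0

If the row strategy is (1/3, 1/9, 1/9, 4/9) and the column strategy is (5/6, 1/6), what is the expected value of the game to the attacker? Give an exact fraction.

-35/27

Against (5/6, 1/6), each row's expected payoff is A: 10/3; B: 1/2; C: -11/2; D: -25/6.
Taking the (1/3, 1/9, 1/9, 4/9)-weighted average: (1/3)·(10/3) + (1/9)·(1/2) + (1/9)·(-11/2) + (4/9)·(-25/6) = -35/27.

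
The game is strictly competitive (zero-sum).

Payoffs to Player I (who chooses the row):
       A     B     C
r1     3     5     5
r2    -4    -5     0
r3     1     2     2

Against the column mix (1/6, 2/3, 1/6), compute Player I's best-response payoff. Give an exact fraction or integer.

14/3

r1: (3)·(1/6) + (5)·(2/3) + (5)·(1/6) = 14/3.
r2: (-4)·(1/6) + (-5)·(2/3) + (0)·(1/6) = -4.
r3: (1)·(1/6) + (2)·(2/3) + (2)·(1/6) = 11/6.
The best pure response is r1 with expected payoff 14/3.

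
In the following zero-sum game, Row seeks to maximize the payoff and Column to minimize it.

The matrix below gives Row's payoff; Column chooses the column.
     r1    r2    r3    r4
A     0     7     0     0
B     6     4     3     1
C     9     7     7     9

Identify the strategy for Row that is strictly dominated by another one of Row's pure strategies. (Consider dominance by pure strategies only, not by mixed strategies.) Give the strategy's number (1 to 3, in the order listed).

Compare B with C: 9 > 6, 7 > 4, 7 > 3, 9 > 1.
So C strictly dominates B for Row; B is strictly dominated.

2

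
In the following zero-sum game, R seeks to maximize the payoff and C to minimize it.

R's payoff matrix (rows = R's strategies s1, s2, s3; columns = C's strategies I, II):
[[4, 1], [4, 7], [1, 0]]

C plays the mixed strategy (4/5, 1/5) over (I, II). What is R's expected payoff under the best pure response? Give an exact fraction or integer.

s1: (4)·(4/5) + (1)·(1/5) = 17/5.
s2: (4)·(4/5) + (7)·(1/5) = 23/5.
s3: (1)·(4/5) + (0)·(1/5) = 4/5.
The best pure response is s2 with expected payoff 23/5.

23/5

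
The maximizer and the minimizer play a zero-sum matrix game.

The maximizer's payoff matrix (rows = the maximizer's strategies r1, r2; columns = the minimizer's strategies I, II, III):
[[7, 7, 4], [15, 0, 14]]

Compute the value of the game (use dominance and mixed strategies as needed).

98/17

Column I is strictly dominated by III for the minimizer (it gives the maximizer more in every row).
The remaining 2×2 game on (r1, r2) × (II, III) has no saddle point. Let the maximizer play r1 with probability p; indifference gives 7p = 4p + 14(1−p), so p = 14/17.
Similarly the minimizer's optimal q on II is 10/17, and the value is 7·(10/17) + (4)·(7/17) = 98/17.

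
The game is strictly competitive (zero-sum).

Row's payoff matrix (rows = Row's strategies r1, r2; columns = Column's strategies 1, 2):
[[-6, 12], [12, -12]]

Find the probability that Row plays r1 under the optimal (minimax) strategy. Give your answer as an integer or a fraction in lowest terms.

4/7

Row minima are -6 and -12, so Row's maximin is -6; column maxima are 12 and 12, so Column's minimax is 12. These differ, so the equilibrium is in mixed strategies.
Let Row play r1 with probability p. Column is indifferent when −6p + 12(1−p) = 12p − 12(1−p), giving p = 4/7.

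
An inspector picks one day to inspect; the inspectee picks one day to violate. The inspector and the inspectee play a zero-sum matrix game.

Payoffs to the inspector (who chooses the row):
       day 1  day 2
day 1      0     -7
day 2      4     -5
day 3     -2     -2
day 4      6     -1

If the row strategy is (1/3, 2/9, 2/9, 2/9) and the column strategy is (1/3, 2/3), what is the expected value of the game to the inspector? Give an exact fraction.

-58/27

Against (1/3, 2/3), each row's expected payoff is day 1: -14/3; day 2: -2; day 3: -2; day 4: 4/3.
Taking the (1/3, 2/9, 2/9, 2/9)-weighted average: (1/3)·(-14/3) + (2/9)·(-2) + (2/9)·(-2) + (2/9)·(4/3) = -58/27.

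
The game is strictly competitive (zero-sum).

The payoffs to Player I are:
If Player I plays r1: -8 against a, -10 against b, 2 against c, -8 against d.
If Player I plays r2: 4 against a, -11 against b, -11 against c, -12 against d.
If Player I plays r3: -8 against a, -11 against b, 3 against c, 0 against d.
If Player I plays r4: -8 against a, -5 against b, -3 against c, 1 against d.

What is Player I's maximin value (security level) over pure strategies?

-8

The worst-case payoff for each row is r1: -10, r2: -12, r3: -11, r4: -8.
The best of these is -8.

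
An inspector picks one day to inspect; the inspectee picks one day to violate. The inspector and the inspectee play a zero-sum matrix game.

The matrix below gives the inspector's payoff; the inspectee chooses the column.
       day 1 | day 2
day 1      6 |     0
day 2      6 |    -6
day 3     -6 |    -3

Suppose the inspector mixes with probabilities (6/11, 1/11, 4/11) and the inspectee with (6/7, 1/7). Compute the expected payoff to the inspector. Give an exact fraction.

90/77

Against (6/7, 1/7), each row's expected payoff is day 1: 36/7; day 2: 30/7; day 3: -39/7.
Taking the (6/11, 1/11, 4/11)-weighted average: (6/11)·(36/7) + (1/11)·(30/7) + (4/11)·(-39/7) = 90/77.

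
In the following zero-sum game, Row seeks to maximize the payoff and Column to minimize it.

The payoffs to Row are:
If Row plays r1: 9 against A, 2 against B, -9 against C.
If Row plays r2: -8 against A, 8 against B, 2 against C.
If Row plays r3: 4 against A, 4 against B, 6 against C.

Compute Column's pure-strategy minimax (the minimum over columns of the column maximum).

The worst case (largest entry) in each column is A: 9, B: 8, C: 6.
The best (smallest) of these is 6.

6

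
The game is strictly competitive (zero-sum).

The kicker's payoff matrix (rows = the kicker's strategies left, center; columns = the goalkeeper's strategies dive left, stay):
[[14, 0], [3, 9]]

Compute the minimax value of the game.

63/10

Row minima are 0 and 3, so the kicker's maximin is 3; column maxima are 14 and 9, so the goalkeeper's minimax is 9. These differ, so the equilibrium is in mixed strategies.
Let the kicker play left with probability p. The goalkeeper is indifferent when 14p + 3(1−p) = 9(1−p), giving p = 3/10.
Let the goalkeeper play dive left with probability q. The kicker is indifferent when 14q = 3q + 9(1−q), giving q = 9/20.
The value is 14·(9/20) + (0)·(11/20) = 63/10.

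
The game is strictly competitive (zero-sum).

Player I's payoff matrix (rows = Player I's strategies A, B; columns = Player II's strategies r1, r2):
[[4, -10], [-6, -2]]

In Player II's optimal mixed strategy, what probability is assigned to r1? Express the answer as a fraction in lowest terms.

4/9

Row minima are -10 and -6, so Player I's maximin is -6; column maxima are 4 and -2, so Player II's minimax is -2. These differ, so the equilibrium is in mixed strategies.
Let Player II play r1 with probability q. Player I is indifferent when 4q − 10(1−q) = −6q − 2(1−q), giving q = 4/9.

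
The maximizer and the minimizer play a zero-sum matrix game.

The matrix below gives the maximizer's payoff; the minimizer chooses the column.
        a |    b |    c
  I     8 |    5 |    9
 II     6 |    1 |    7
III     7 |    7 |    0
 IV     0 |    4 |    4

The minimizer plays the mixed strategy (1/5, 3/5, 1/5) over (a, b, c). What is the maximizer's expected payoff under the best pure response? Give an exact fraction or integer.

32/5

I: (8)·(1/5) + (5)·(3/5) + (9)·(1/5) = 32/5.
II: (6)·(1/5) + (1)·(3/5) + (7)·(1/5) = 16/5.
III: (7)·(1/5) + (7)·(3/5) + (0)·(1/5) = 28/5.
IV: (0)·(1/5) + (4)·(3/5) + (4)·(1/5) = 16/5.
The best pure response is I with expected payoff 32/5.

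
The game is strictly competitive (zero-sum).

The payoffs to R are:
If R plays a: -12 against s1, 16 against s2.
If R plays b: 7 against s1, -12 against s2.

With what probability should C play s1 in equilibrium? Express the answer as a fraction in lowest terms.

28/47

Row minima are -12 and -12, so R's maximin is -12; column maxima are 7 and 16, so C's minimax is 7. These differ, so the equilibrium is in mixed strategies.
Let C play s1 with probability q. R is indifferent when −12q + 16(1−q) = 7q − 12(1−q), giving q = 28/47.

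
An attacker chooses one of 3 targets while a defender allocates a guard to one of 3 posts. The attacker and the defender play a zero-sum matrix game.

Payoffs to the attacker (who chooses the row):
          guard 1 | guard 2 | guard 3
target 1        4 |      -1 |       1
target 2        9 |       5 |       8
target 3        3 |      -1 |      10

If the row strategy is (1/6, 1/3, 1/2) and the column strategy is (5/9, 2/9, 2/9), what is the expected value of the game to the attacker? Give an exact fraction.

29/6

Against (5/9, 2/9, 2/9), each row's expected payoff is target 1: 20/9; target 2: 71/9; target 3: 11/3.
Taking the (1/6, 1/3, 1/2)-weighted average: (1/6)·(20/9) + (1/3)·(71/9) + (1/2)·(11/3) = 29/6.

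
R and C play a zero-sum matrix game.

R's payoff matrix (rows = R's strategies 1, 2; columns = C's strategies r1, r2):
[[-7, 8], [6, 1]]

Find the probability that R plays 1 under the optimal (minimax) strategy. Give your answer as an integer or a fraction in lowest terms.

1/4

Row minima are -7 and 1, so R's maximin is 1; column maxima are 6 and 8, so C's minimax is 6. These differ, so the equilibrium is in mixed strategies.
Let R play 1 with probability p. C is indifferent when −7p + 6(1−p) = 8p + (1−p), giving p = 1/4.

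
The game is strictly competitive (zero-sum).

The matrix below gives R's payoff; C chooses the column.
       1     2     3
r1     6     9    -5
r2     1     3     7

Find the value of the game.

Column 2 is strictly dominated by 1 for C (it gives R more in every row).
The remaining 2×2 game on (r1, r2) × (1, 3) has no saddle point. Let R play r1 with probability p; indifference gives 6p + (1−p) = −5p + 7(1−p), so p = 6/17.
Similarly C's optimal q on 1 is 12/17, and the value is 6·(12/17) + (-5)·(5/17) = 47/17.

47/17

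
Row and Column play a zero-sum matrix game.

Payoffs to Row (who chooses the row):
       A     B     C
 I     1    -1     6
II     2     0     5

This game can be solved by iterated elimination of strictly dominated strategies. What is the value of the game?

0

Column C is strictly dominated by A for Column (1<6, 2<5); eliminate C.
Row I is strictly dominated by row II (2>1, 0>-1); eliminate I.
Column A is strictly dominated by B for Column (0<2); eliminate A.
Only (II, B) remains, with payoff 0.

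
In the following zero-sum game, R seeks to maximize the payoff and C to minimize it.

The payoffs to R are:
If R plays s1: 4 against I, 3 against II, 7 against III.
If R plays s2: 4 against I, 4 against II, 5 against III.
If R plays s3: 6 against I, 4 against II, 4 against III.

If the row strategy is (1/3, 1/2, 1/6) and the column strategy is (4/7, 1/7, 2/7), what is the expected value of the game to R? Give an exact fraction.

Against (4/7, 1/7, 2/7), each row's expected payoff is s1: 33/7; s2: 30/7; s3: 36/7.
Taking the (1/3, 1/2, 1/6)-weighted average: (1/3)·(33/7) + (1/2)·(30/7) + (1/6)·(36/7) = 32/7.

32/7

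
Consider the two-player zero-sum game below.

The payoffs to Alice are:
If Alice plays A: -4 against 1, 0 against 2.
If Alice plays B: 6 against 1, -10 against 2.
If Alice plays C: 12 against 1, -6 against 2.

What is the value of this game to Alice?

-12/11

Row B is strictly dominated by row C, so Alice never plays it.
The remaining 2×2 game on (A, C) × (1, 2) has no saddle point. Let Alice play A with probability p; indifference gives −4p + 12(1−p) = −6(1−p), so p = 9/11.
Similarly Bob's optimal q on 1 is 3/11, and the value is -4·(3/11) + (0)·(8/11) = -12/11.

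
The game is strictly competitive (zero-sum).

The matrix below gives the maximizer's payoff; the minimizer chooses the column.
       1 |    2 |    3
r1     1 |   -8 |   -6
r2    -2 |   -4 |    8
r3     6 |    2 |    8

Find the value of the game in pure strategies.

2

Row minima: -8, -4, 2 → the maximizer's maximin is 2.
Column maxima: 6, 2, 8 → the minimizer's minimax is 2.
They coincide at (r3, 2), so the value is 2.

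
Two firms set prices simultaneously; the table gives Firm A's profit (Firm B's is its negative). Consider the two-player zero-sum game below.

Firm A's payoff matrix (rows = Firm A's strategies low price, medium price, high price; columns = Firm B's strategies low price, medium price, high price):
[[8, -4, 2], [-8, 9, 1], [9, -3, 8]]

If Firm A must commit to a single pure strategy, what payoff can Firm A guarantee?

-3

The worst-case payoff for each row is low price: -4, medium price: -8, high price: -3.
The best of these is -3.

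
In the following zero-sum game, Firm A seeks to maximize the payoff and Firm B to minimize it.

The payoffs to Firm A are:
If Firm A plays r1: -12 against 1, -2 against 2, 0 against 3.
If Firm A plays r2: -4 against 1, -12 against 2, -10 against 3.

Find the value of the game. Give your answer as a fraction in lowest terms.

Column 3 is strictly dominated by 2 for Firm B (it gives Firm A more in every row).
The remaining 2×2 game on (r1, r2) × (1, 2) has no saddle point. Let Firm A play r1 with probability p; indifference gives −12p − 4(1−p) = −2p − 12(1−p), so p = 4/9.
Similarly Firm B's optimal q on 1 is 5/9, and the value is -12·(5/9) + (-2)·(4/9) = -68/9.

-68/9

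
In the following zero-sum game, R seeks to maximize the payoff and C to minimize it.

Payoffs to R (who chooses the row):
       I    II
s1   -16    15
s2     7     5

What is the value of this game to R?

Row minima are -16 and 5, so R's maximin is 5; column maxima are 7 and 15, so C's minimax is 7. These differ, so the equilibrium is in mixed strategies.
Let R play s1 with probability p. C is indifferent when −16p + 7(1−p) = 15p + 5(1−p), giving p = 2/33.
Let C play I with probability q. R is indifferent when −16q + 15(1−q) = 7q + 5(1−q), giving q = 10/33.
The value is -16·(10/33) + (15)·(23/33) = 185/33.

185/33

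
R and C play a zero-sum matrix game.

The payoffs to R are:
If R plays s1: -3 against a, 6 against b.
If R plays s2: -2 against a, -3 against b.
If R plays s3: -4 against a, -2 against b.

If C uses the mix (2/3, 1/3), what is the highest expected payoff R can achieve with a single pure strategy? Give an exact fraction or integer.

0

s1: (-3)·(2/3) + (6)·(1/3) = 0.
s2: (-2)·(2/3) + (-3)·(1/3) = -7/3.
s3: (-4)·(2/3) + (-2)·(1/3) = -10/3.
The best pure response is s1 with expected payoff 0.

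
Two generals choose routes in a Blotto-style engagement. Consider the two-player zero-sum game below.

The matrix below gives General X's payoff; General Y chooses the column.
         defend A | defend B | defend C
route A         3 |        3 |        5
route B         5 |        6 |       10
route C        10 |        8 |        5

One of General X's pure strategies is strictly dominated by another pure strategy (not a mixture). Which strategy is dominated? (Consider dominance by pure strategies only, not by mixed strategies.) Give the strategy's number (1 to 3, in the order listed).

1

Compare route A with route B: 5 > 3, 6 > 3, 10 > 5.
So route B strictly dominates route A for General X; route A is strictly dominated.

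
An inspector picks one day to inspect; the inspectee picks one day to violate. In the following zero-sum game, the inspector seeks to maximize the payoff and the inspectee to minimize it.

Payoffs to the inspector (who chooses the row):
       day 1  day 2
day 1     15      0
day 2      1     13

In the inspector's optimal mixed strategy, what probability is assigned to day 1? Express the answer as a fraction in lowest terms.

Row minima are 0 and 1, so the inspector's maximin is 1; column maxima are 15 and 13, so the inspectee's minimax is 13. These differ, so the equilibrium is in mixed strategies.
Let the inspector play day 1 with probability p. The inspectee is indifferent when 15p + (1−p) = 13(1−p), giving p = 4/9.

4/9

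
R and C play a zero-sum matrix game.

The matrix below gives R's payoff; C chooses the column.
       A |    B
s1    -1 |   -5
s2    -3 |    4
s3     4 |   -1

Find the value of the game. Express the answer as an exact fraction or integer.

13/12

Row s1 is strictly dominated by row s3, so R never plays it.
The remaining 2×2 game on (s2, s3) × (A, B) has no saddle point. Let R play s2 with probability p; indifference gives −3p + 4(1−p) = 4p − (1−p), so p = 5/12.
Similarly C's optimal q on A is 5/12, and the value is -3·(5/12) + (4)·(7/12) = 13/12.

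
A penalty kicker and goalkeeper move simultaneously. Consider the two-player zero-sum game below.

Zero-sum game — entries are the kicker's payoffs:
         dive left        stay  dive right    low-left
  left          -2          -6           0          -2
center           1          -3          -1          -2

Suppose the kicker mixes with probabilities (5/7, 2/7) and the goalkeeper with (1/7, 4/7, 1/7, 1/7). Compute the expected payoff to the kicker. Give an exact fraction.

Against (1/7, 4/7, 1/7, 1/7), each row's expected payoff is left: -4; center: -2.
Taking the (5/7, 2/7)-weighted average: (5/7)·(-4) + (2/7)·(-2) = -24/7.

-24/7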